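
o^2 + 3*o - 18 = (o - 3)*(o + 6)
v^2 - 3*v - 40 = (v - 8)*(v + 5)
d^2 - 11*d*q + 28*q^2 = (d - 7*q)*(d - 4*q)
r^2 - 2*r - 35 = (r - 7)*(r + 5)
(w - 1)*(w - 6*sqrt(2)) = w^2 - 6*sqrt(2)*w - w + 6*sqrt(2)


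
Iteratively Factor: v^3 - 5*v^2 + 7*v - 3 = (v - 1)*(v^2 - 4*v + 3) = (v - 1)^2*(v - 3)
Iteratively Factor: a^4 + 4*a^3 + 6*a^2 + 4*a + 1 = (a + 1)*(a^3 + 3*a^2 + 3*a + 1) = (a + 1)^2*(a^2 + 2*a + 1) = (a + 1)^3*(a + 1)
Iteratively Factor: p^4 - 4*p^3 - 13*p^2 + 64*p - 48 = (p + 4)*(p^3 - 8*p^2 + 19*p - 12) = (p - 4)*(p + 4)*(p^2 - 4*p + 3) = (p - 4)*(p - 1)*(p + 4)*(p - 3)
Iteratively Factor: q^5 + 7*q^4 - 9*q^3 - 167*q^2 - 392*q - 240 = (q - 5)*(q^4 + 12*q^3 + 51*q^2 + 88*q + 48) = (q - 5)*(q + 1)*(q^3 + 11*q^2 + 40*q + 48) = (q - 5)*(q + 1)*(q + 4)*(q^2 + 7*q + 12) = (q - 5)*(q + 1)*(q + 4)^2*(q + 3)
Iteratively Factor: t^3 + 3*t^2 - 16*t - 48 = (t + 3)*(t^2 - 16) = (t - 4)*(t + 3)*(t + 4)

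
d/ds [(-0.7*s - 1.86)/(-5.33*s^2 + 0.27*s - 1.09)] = (-3.731*s^2 - 19.8276*s + 1.2652)/(28.4089*s^4 - 2.8782*s^3 + 11.6923*s^2 - 0.5886*s + 1.1881)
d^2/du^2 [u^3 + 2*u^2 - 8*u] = 6*u + 4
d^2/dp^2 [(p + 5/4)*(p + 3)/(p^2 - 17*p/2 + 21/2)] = 6*(34*p^3 - 54*p^2 - 612*p + 1923)/(8*p^6 - 204*p^5 + 1986*p^4 - 9197*p^3 + 20853*p^2 - 22491*p + 9261)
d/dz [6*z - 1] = 6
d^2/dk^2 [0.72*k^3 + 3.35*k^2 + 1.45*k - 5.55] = 4.32*k + 6.7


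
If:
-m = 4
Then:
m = -4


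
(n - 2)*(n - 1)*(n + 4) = n^3 + n^2 - 10*n + 8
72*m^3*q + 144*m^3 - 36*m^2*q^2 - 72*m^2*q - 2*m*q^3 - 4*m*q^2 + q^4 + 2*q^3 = (-6*m + q)*(-2*m + q)*(6*m + q)*(q + 2)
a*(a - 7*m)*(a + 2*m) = a^3 - 5*a^2*m - 14*a*m^2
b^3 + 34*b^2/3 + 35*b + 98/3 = (b + 2)*(b + 7/3)*(b + 7)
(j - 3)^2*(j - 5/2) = j^3 - 17*j^2/2 + 24*j - 45/2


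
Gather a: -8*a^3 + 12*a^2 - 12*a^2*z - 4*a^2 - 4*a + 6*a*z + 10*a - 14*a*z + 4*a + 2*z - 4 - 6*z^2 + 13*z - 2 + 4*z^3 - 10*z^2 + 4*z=-8*a^3 + a^2*(8 - 12*z) + a*(10 - 8*z) + 4*z^3 - 16*z^2 + 19*z - 6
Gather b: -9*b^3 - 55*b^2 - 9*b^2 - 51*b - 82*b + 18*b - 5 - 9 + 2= -9*b^3 - 64*b^2 - 115*b - 12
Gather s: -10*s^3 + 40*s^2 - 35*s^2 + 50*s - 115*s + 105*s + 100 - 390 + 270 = -10*s^3 + 5*s^2 + 40*s - 20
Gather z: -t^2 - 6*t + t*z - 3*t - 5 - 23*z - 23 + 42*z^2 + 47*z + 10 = -t^2 - 9*t + 42*z^2 + z*(t + 24) - 18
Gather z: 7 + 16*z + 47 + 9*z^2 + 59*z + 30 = 9*z^2 + 75*z + 84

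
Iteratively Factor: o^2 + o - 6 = (o - 2)*(o + 3)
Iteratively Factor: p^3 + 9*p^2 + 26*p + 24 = (p + 4)*(p^2 + 5*p + 6) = (p + 3)*(p + 4)*(p + 2)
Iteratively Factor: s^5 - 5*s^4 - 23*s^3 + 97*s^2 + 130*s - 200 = (s - 5)*(s^4 - 23*s^2 - 18*s + 40) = (s - 5)*(s + 2)*(s^3 - 2*s^2 - 19*s + 20) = (s - 5)*(s + 2)*(s + 4)*(s^2 - 6*s + 5) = (s - 5)^2*(s + 2)*(s + 4)*(s - 1)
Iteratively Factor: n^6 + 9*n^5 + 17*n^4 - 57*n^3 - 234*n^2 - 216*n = (n)*(n^5 + 9*n^4 + 17*n^3 - 57*n^2 - 234*n - 216) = n*(n + 4)*(n^4 + 5*n^3 - 3*n^2 - 45*n - 54) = n*(n + 3)*(n + 4)*(n^3 + 2*n^2 - 9*n - 18) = n*(n + 3)^2*(n + 4)*(n^2 - n - 6) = n*(n - 3)*(n + 3)^2*(n + 4)*(n + 2)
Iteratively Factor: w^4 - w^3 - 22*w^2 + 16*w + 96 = (w - 4)*(w^3 + 3*w^2 - 10*w - 24) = (w - 4)*(w - 3)*(w^2 + 6*w + 8) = (w - 4)*(w - 3)*(w + 4)*(w + 2)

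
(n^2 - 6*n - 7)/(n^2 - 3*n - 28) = (n + 1)/(n + 4)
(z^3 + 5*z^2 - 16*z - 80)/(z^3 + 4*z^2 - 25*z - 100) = (z - 4)/(z - 5)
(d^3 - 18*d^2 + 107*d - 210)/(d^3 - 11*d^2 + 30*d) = (d - 7)/d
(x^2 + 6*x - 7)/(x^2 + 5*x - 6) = (x + 7)/(x + 6)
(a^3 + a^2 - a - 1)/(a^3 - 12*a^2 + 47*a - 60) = (a^3 + a^2 - a - 1)/(a^3 - 12*a^2 + 47*a - 60)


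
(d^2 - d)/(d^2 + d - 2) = d/(d + 2)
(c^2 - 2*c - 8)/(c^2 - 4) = (c - 4)/(c - 2)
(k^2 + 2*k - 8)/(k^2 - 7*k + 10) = (k + 4)/(k - 5)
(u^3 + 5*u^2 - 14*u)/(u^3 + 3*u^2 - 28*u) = (u - 2)/(u - 4)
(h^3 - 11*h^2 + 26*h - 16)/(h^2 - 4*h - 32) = (h^2 - 3*h + 2)/(h + 4)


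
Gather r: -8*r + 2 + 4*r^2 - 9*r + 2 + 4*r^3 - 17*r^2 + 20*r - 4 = 4*r^3 - 13*r^2 + 3*r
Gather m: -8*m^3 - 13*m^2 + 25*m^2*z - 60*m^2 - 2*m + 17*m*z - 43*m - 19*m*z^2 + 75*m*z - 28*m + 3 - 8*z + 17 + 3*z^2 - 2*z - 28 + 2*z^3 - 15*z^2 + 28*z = -8*m^3 + m^2*(25*z - 73) + m*(-19*z^2 + 92*z - 73) + 2*z^3 - 12*z^2 + 18*z - 8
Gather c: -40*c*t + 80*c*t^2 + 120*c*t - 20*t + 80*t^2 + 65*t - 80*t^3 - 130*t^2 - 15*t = c*(80*t^2 + 80*t) - 80*t^3 - 50*t^2 + 30*t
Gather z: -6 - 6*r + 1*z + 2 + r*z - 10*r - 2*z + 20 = -16*r + z*(r - 1) + 16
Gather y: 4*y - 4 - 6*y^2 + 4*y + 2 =-6*y^2 + 8*y - 2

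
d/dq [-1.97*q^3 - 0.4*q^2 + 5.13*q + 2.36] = -5.91*q^2 - 0.8*q + 5.13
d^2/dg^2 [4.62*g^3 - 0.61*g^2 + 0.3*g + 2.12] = 27.72*g - 1.22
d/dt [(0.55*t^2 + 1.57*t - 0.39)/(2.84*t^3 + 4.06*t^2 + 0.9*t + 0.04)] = (-1.562*t^4 - 8.9176*t^3 - 2.5564*t^2 + 3.2108*t + 0.4138)/(8.0656*t^6 + 23.0608*t^5 + 21.5956*t^4 + 7.5352*t^3 + 1.1348*t^2 + 0.072*t + 0.0016)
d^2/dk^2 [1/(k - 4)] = 2/(k - 4)^3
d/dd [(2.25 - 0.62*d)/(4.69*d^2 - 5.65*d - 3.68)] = (2.9078*d^2 - 21.105*d + 14.9941)/(21.9961*d^4 - 52.997*d^3 - 2.5959*d^2 + 41.584*d + 13.5424)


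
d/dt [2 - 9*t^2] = -18*t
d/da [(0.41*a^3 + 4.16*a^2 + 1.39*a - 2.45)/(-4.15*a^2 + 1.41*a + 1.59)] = (-1.7015*a^4 + 1.1562*a^3 + 13.5898*a^2 - 7.1062*a + 5.6646)/(17.2225*a^4 - 11.703*a^3 - 11.2089*a^2 + 4.4838*a + 2.5281)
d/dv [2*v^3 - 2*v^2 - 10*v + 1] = 6*v^2 - 4*v - 10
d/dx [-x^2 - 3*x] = -2*x - 3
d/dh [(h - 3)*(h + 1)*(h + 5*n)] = 3*h^2 + 10*h*n - 4*h - 10*n - 3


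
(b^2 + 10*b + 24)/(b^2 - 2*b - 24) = (b + 6)/(b - 6)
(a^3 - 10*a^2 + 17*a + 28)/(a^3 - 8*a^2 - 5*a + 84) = (a + 1)/(a + 3)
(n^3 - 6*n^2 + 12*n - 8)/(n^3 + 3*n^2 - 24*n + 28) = (n - 2)/(n + 7)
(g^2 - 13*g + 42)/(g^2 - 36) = (g - 7)/(g + 6)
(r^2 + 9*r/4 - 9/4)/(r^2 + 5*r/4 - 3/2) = (r + 3)/(r + 2)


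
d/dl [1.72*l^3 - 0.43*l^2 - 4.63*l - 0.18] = 5.16*l^2 - 0.86*l - 4.63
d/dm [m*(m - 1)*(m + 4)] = 3*m^2 + 6*m - 4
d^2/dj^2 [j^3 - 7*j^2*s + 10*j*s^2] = 6*j - 14*s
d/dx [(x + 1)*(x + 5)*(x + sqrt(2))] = 3*x^2 + 2*sqrt(2)*x + 12*x + 5 + 6*sqrt(2)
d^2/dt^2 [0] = 0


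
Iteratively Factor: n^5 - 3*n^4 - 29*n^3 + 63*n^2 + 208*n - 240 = (n - 5)*(n^4 + 2*n^3 - 19*n^2 - 32*n + 48) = (n - 5)*(n - 1)*(n^3 + 3*n^2 - 16*n - 48) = (n - 5)*(n - 4)*(n - 1)*(n^2 + 7*n + 12) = (n - 5)*(n - 4)*(n - 1)*(n + 3)*(n + 4)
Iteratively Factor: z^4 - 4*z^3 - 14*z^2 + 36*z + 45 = (z - 5)*(z^3 + z^2 - 9*z - 9) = (z - 5)*(z + 1)*(z^2 - 9) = (z - 5)*(z + 1)*(z + 3)*(z - 3)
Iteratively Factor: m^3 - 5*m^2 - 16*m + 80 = (m - 5)*(m^2 - 16) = (m - 5)*(m + 4)*(m - 4)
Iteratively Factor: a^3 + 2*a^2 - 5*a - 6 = (a + 3)*(a^2 - a - 2) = (a - 2)*(a + 3)*(a + 1)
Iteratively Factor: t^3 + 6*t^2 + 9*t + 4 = (t + 1)*(t^2 + 5*t + 4) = (t + 1)*(t + 4)*(t + 1)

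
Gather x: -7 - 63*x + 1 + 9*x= -54*x - 6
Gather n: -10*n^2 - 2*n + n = -10*n^2 - n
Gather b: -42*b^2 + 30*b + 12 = -42*b^2 + 30*b + 12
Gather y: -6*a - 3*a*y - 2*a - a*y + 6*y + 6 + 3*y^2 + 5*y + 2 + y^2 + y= -8*a + 4*y^2 + y*(12 - 4*a) + 8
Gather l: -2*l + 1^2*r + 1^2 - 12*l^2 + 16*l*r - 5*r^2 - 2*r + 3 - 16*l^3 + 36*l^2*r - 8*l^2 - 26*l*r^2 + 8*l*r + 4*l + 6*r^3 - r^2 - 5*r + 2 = -16*l^3 + l^2*(36*r - 20) + l*(-26*r^2 + 24*r + 2) + 6*r^3 - 6*r^2 - 6*r + 6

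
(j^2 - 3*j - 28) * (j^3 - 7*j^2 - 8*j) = j^5 - 10*j^4 - 15*j^3 + 220*j^2 + 224*j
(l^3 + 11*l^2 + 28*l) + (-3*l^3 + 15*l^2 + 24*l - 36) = -2*l^3 + 26*l^2 + 52*l - 36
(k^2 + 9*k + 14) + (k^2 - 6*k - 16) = 2*k^2 + 3*k - 2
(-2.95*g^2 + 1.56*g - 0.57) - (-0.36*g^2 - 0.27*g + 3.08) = -2.59*g^2 + 1.83*g - 3.65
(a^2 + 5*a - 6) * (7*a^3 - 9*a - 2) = 7*a^5 + 35*a^4 - 51*a^3 - 47*a^2 + 44*a + 12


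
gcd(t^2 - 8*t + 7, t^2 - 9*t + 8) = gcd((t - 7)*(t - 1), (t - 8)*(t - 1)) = t - 1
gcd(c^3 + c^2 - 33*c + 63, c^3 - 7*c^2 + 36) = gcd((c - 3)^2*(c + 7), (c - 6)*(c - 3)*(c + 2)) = c - 3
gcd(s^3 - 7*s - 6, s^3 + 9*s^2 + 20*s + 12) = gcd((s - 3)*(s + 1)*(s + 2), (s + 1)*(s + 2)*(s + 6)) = s^2 + 3*s + 2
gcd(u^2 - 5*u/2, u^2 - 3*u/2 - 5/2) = u - 5/2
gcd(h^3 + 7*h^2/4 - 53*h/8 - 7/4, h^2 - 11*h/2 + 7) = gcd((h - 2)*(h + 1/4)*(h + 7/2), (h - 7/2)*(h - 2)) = h - 2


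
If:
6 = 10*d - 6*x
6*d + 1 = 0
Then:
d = -1/6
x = -23/18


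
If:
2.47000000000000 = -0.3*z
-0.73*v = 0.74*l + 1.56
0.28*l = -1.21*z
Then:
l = 35.58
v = -38.20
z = -8.23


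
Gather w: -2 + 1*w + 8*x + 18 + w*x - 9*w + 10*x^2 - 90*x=w*(x - 8) + 10*x^2 - 82*x + 16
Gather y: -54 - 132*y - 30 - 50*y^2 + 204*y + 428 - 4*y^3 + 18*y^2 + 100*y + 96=-4*y^3 - 32*y^2 + 172*y + 440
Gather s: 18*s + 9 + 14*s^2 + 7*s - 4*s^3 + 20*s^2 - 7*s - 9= -4*s^3 + 34*s^2 + 18*s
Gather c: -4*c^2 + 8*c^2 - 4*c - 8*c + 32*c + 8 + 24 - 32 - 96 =4*c^2 + 20*c - 96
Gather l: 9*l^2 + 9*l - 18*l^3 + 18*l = -18*l^3 + 9*l^2 + 27*l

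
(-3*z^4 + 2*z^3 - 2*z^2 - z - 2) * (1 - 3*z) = 9*z^5 - 9*z^4 + 8*z^3 + z^2 + 5*z - 2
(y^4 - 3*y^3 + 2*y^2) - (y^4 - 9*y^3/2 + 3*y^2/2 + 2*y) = 3*y^3/2 + y^2/2 - 2*y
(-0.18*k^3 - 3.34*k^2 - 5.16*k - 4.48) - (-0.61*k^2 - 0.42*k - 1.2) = -0.18*k^3 - 2.73*k^2 - 4.74*k - 3.28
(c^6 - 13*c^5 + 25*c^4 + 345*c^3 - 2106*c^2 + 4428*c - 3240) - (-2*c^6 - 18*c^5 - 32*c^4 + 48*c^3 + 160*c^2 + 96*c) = 3*c^6 + 5*c^5 + 57*c^4 + 297*c^3 - 2266*c^2 + 4332*c - 3240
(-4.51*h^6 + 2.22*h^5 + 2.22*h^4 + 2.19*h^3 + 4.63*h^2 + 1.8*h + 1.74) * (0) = 0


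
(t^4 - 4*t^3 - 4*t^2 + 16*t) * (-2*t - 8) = -2*t^5 + 40*t^3 - 128*t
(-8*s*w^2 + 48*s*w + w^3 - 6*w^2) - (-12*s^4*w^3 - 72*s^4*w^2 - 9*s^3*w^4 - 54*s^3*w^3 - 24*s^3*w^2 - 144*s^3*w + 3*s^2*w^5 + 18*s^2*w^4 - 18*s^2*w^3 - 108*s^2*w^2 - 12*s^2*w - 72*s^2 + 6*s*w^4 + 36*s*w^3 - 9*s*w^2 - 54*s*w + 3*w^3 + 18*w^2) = 12*s^4*w^3 + 72*s^4*w^2 + 9*s^3*w^4 + 54*s^3*w^3 + 24*s^3*w^2 + 144*s^3*w - 3*s^2*w^5 - 18*s^2*w^4 + 18*s^2*w^3 + 108*s^2*w^2 + 12*s^2*w + 72*s^2 - 6*s*w^4 - 36*s*w^3 + s*w^2 + 102*s*w - 2*w^3 - 24*w^2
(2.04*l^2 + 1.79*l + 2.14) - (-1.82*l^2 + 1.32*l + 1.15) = 3.86*l^2 + 0.47*l + 0.99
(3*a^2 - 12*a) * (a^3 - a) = 3*a^5 - 12*a^4 - 3*a^3 + 12*a^2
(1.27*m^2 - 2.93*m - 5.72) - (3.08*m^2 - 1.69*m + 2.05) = -1.81*m^2 - 1.24*m - 7.77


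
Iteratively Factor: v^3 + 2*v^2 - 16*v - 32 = (v - 4)*(v^2 + 6*v + 8) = (v - 4)*(v + 2)*(v + 4)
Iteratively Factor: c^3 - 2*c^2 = (c - 2)*(c^2) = c*(c - 2)*(c)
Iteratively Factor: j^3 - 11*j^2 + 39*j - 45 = (j - 5)*(j^2 - 6*j + 9) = (j - 5)*(j - 3)*(j - 3)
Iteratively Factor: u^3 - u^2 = (u - 1)*(u^2) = u*(u - 1)*(u)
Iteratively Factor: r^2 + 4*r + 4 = (r + 2)*(r + 2)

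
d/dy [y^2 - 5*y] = 2*y - 5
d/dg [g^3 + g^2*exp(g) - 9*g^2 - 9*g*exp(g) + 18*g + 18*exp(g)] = g^2*exp(g) + 3*g^2 - 7*g*exp(g) - 18*g + 9*exp(g) + 18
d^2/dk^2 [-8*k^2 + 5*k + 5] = -16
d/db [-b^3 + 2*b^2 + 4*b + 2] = -3*b^2 + 4*b + 4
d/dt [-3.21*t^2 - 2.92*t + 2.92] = -6.42*t - 2.92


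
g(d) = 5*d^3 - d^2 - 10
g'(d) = 15*d^2 - 2*d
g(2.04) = 28.29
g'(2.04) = 58.34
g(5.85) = 956.79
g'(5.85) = 501.64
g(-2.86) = -135.15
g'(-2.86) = 128.41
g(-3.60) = -256.24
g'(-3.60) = 201.60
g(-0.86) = -13.92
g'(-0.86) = 12.81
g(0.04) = -10.00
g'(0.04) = -0.06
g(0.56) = -9.44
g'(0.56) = 3.58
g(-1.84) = -44.53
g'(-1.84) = 54.46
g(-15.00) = -17110.00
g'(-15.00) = 3405.00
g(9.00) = 3554.00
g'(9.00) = 1197.00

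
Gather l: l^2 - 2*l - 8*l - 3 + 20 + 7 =l^2 - 10*l + 24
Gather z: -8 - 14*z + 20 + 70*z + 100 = 56*z + 112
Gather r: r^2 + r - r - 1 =r^2 - 1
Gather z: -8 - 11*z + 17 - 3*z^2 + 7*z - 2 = -3*z^2 - 4*z + 7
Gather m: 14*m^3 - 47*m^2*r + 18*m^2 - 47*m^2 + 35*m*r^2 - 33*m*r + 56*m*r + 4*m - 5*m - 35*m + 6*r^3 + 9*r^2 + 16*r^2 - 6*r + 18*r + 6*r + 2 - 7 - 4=14*m^3 + m^2*(-47*r - 29) + m*(35*r^2 + 23*r - 36) + 6*r^3 + 25*r^2 + 18*r - 9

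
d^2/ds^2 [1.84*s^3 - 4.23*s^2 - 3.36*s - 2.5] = 11.04*s - 8.46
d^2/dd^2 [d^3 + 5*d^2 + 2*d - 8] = 6*d + 10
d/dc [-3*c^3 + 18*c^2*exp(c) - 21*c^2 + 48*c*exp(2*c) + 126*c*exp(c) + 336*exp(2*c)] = 18*c^2*exp(c) - 9*c^2 + 96*c*exp(2*c) + 162*c*exp(c) - 42*c + 720*exp(2*c) + 126*exp(c)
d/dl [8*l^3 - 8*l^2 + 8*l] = 24*l^2 - 16*l + 8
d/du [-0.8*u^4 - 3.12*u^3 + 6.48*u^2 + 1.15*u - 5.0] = -3.2*u^3 - 9.36*u^2 + 12.96*u + 1.15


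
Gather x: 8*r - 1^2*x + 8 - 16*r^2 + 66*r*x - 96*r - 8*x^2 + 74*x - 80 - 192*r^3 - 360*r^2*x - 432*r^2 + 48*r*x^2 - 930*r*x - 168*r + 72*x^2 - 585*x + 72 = -192*r^3 - 448*r^2 - 256*r + x^2*(48*r + 64) + x*(-360*r^2 - 864*r - 512)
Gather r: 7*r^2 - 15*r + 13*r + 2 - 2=7*r^2 - 2*r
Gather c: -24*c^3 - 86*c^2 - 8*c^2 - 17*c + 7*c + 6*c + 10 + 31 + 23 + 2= -24*c^3 - 94*c^2 - 4*c + 66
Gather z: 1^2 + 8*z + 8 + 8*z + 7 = 16*z + 16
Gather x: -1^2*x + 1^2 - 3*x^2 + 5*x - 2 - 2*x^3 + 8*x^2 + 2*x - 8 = -2*x^3 + 5*x^2 + 6*x - 9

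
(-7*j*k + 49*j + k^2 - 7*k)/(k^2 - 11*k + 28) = (-7*j + k)/(k - 4)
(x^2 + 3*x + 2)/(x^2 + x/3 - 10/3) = 3*(x + 1)/(3*x - 5)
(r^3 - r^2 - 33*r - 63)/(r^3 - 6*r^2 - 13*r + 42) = (r + 3)/(r - 2)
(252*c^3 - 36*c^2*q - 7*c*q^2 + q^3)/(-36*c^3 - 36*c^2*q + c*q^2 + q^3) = (-7*c + q)/(c + q)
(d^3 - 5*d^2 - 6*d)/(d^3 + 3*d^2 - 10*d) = (d^2 - 5*d - 6)/(d^2 + 3*d - 10)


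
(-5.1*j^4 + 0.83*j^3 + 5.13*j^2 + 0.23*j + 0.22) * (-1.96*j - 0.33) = 9.996*j^5 + 0.0562000000000002*j^4 - 10.3287*j^3 - 2.1437*j^2 - 0.5071*j - 0.0726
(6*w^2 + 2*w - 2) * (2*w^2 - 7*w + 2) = 12*w^4 - 38*w^3 - 6*w^2 + 18*w - 4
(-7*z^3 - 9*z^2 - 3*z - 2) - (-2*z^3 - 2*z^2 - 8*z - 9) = -5*z^3 - 7*z^2 + 5*z + 7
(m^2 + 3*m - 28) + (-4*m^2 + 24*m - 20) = -3*m^2 + 27*m - 48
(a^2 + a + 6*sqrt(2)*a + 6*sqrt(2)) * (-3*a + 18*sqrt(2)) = -3*a^3 - 3*a^2 + 216*a + 216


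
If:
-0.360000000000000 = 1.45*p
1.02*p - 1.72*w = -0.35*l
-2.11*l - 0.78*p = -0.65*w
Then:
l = 0.05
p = -0.25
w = -0.14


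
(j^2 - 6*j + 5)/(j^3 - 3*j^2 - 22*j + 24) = (j - 5)/(j^2 - 2*j - 24)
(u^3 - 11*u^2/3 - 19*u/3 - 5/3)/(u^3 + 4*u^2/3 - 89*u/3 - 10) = (u + 1)/(u + 6)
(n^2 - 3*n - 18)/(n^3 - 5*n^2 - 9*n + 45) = (n - 6)/(n^2 - 8*n + 15)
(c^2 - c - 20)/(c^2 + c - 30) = (c + 4)/(c + 6)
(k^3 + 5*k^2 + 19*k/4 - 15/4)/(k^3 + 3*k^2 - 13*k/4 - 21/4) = (4*k^3 + 20*k^2 + 19*k - 15)/(4*k^3 + 12*k^2 - 13*k - 21)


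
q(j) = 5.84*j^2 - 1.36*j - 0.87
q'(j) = 11.68*j - 1.36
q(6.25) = 218.76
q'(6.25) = 71.64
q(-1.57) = 15.66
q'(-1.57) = -19.70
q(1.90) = 17.63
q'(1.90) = 20.83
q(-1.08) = 7.41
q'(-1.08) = -13.97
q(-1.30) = 10.77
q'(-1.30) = -16.54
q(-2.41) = 36.33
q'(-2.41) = -29.51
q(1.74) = 14.44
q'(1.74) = 18.96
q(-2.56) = 40.88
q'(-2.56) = -31.26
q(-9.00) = 484.41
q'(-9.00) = -106.48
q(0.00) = -0.87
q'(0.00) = -1.36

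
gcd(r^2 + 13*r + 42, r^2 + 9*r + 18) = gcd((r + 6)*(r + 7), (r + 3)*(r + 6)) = r + 6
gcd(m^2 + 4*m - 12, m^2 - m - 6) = 1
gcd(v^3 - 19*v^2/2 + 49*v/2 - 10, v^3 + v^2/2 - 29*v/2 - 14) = v - 4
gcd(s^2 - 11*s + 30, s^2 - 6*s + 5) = s - 5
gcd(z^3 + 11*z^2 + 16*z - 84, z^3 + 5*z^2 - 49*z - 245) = z + 7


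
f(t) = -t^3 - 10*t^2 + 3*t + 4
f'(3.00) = -84.00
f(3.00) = -104.00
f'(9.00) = -420.00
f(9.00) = -1508.00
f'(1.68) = -39.07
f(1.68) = -23.93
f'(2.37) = -61.25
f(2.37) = -58.37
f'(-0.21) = 7.07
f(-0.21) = 2.94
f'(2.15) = -53.87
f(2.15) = -45.71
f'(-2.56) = 34.54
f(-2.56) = -52.44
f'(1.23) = -26.14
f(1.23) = -9.30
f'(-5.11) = 26.86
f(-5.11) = -139.02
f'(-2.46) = 34.05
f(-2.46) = -49.01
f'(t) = -3*t^2 - 20*t + 3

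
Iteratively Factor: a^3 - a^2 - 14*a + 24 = (a - 3)*(a^2 + 2*a - 8) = (a - 3)*(a + 4)*(a - 2)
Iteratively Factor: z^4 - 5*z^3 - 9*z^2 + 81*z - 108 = (z + 4)*(z^3 - 9*z^2 + 27*z - 27) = (z - 3)*(z + 4)*(z^2 - 6*z + 9) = (z - 3)^2*(z + 4)*(z - 3)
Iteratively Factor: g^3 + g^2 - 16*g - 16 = (g + 4)*(g^2 - 3*g - 4) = (g + 1)*(g + 4)*(g - 4)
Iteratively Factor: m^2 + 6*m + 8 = (m + 2)*(m + 4)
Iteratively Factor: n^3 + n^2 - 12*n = (n)*(n^2 + n - 12) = n*(n - 3)*(n + 4)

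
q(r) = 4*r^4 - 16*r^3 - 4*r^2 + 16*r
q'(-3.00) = -824.00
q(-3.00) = 672.00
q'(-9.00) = -15464.00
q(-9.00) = 37440.00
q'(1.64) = -55.65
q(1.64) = -26.16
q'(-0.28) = 14.13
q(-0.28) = -4.42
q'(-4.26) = -2057.95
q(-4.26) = 2413.53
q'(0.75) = -10.25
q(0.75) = 4.27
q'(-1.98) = -280.54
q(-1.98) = 138.31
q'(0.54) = 0.20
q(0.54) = 5.29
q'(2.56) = -50.62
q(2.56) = -81.89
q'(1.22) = -36.15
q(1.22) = -6.63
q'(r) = 16*r^3 - 48*r^2 - 8*r + 16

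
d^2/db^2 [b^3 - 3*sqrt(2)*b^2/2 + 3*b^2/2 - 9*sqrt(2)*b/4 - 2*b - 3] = 6*b - 3*sqrt(2) + 3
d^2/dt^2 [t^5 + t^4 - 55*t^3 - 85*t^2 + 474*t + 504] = 20*t^3 + 12*t^2 - 330*t - 170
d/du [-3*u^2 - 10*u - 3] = -6*u - 10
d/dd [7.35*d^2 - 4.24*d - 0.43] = 14.7*d - 4.24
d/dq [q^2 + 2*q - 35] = 2*q + 2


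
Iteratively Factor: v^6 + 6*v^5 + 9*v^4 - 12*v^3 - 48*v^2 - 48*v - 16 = (v + 1)*(v^5 + 5*v^4 + 4*v^3 - 16*v^2 - 32*v - 16) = (v + 1)^2*(v^4 + 4*v^3 - 16*v - 16) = (v + 1)^2*(v + 2)*(v^3 + 2*v^2 - 4*v - 8) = (v - 2)*(v + 1)^2*(v + 2)*(v^2 + 4*v + 4) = (v - 2)*(v + 1)^2*(v + 2)^2*(v + 2)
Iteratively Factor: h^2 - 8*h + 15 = (h - 5)*(h - 3)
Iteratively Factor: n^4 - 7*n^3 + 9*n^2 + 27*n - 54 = (n - 3)*(n^3 - 4*n^2 - 3*n + 18) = (n - 3)^2*(n^2 - n - 6) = (n - 3)^2*(n + 2)*(n - 3)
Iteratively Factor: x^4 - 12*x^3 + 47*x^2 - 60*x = (x - 5)*(x^3 - 7*x^2 + 12*x) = (x - 5)*(x - 4)*(x^2 - 3*x) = (x - 5)*(x - 4)*(x - 3)*(x)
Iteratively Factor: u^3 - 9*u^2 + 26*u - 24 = (u - 4)*(u^2 - 5*u + 6) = (u - 4)*(u - 2)*(u - 3)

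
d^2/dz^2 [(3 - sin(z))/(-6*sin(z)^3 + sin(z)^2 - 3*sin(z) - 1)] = (-144*sin(z)^7 + 990*sin(z)^6 + 89*sin(z)^5 - 1137*sin(z)^4 + 59*sin(z)^3 - 372*sin(z)^2 + 158*sin(z) - 66)/(6*sin(z)^3 - sin(z)^2 + 3*sin(z) + 1)^3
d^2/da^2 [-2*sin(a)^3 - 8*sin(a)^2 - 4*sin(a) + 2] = 18*sin(a)^3 + 32*sin(a)^2 - 8*sin(a) - 16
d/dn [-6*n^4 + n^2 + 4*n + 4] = -24*n^3 + 2*n + 4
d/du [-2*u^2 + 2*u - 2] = 2 - 4*u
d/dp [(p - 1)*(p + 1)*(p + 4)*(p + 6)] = 4*p^3 + 30*p^2 + 46*p - 10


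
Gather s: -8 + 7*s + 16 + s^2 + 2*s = s^2 + 9*s + 8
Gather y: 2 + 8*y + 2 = 8*y + 4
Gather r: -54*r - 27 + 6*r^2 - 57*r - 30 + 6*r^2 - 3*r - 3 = 12*r^2 - 114*r - 60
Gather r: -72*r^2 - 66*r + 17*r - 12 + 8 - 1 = -72*r^2 - 49*r - 5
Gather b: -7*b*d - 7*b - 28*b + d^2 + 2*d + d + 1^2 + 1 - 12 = b*(-7*d - 35) + d^2 + 3*d - 10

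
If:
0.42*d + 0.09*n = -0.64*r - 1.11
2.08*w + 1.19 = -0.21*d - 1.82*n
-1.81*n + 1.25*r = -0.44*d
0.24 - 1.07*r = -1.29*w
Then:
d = -3.19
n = -0.48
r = 0.43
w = 0.17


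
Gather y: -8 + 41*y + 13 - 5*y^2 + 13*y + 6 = -5*y^2 + 54*y + 11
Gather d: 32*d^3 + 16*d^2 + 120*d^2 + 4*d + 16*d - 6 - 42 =32*d^3 + 136*d^2 + 20*d - 48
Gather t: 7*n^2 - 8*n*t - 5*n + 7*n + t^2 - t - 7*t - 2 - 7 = 7*n^2 + 2*n + t^2 + t*(-8*n - 8) - 9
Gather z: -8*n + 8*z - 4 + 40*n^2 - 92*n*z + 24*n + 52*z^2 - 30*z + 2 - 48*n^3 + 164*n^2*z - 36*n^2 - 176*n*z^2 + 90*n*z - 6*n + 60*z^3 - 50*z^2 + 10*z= -48*n^3 + 4*n^2 + 10*n + 60*z^3 + z^2*(2 - 176*n) + z*(164*n^2 - 2*n - 12) - 2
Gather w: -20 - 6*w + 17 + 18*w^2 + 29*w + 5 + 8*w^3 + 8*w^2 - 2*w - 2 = 8*w^3 + 26*w^2 + 21*w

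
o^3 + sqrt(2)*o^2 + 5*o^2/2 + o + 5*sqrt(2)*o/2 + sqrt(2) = (o + 1/2)*(o + 2)*(o + sqrt(2))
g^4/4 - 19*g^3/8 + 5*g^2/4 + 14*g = g*(g/4 + 1/2)*(g - 8)*(g - 7/2)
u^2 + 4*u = u*(u + 4)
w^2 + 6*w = w*(w + 6)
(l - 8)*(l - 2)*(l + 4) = l^3 - 6*l^2 - 24*l + 64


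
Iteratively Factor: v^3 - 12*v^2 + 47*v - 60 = (v - 4)*(v^2 - 8*v + 15) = (v - 4)*(v - 3)*(v - 5)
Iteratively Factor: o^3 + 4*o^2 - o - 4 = (o + 4)*(o^2 - 1) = (o + 1)*(o + 4)*(o - 1)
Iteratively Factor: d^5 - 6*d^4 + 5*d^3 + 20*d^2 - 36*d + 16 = (d - 1)*(d^4 - 5*d^3 + 20*d - 16) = (d - 4)*(d - 1)*(d^3 - d^2 - 4*d + 4) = (d - 4)*(d - 2)*(d - 1)*(d^2 + d - 2) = (d - 4)*(d - 2)*(d - 1)*(d + 2)*(d - 1)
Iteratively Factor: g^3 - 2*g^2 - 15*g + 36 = (g - 3)*(g^2 + g - 12) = (g - 3)*(g + 4)*(g - 3)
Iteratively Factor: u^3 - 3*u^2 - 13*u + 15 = (u - 5)*(u^2 + 2*u - 3) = (u - 5)*(u + 3)*(u - 1)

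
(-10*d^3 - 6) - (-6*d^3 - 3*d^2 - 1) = -4*d^3 + 3*d^2 - 5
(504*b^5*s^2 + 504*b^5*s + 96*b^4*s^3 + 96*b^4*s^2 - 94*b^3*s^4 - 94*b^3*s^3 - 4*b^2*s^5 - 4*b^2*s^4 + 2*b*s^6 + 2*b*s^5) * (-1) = -504*b^5*s^2 - 504*b^5*s - 96*b^4*s^3 - 96*b^4*s^2 + 94*b^3*s^4 + 94*b^3*s^3 + 4*b^2*s^5 + 4*b^2*s^4 - 2*b*s^6 - 2*b*s^5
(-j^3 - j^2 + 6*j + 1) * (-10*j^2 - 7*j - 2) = 10*j^5 + 17*j^4 - 51*j^3 - 50*j^2 - 19*j - 2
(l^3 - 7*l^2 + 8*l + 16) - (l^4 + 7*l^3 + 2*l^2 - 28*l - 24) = -l^4 - 6*l^3 - 9*l^2 + 36*l + 40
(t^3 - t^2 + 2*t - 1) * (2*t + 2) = 2*t^4 + 2*t^2 + 2*t - 2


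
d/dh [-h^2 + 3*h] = 3 - 2*h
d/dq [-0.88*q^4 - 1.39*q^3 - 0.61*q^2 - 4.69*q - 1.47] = -3.52*q^3 - 4.17*q^2 - 1.22*q - 4.69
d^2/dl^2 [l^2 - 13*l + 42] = 2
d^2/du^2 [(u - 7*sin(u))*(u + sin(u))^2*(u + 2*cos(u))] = 5*u^3*sin(u) - 2*u^3*cos(u) - 12*u^2*sin(u) + 20*u^2*sin(2*u) - 30*u^2*cos(u) - 26*u^2*cos(2*u) + 12*u^2 - 99*u*sin(u)/4 - 52*u*sin(2*u) - 63*u*sin(3*u)/4 + 37*u*cos(u)/2 - 40*u*cos(2*u) - 117*u*cos(3*u)/2 + 13*sin(u) + 4*sin(2*u) - 39*sin(3*u) - 28*sin(4*u) - 21*cos(u)/2 + 13*cos(2*u) + 21*cos(3*u)/2 - 13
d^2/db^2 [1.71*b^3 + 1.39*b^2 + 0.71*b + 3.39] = 10.26*b + 2.78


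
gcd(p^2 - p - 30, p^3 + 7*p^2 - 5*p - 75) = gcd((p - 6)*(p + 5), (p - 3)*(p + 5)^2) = p + 5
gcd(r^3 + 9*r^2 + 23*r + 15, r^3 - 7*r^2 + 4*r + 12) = r + 1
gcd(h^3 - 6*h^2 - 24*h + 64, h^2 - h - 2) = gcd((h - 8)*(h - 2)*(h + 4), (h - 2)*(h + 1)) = h - 2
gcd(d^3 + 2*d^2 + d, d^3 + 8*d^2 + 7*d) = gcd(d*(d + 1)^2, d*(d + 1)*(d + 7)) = d^2 + d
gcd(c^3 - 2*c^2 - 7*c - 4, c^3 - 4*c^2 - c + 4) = c^2 - 3*c - 4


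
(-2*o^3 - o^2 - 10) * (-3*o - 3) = 6*o^4 + 9*o^3 + 3*o^2 + 30*o + 30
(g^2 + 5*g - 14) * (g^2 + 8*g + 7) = g^4 + 13*g^3 + 33*g^2 - 77*g - 98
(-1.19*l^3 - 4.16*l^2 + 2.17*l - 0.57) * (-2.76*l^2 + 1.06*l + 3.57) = 3.2844*l^5 + 10.2202*l^4 - 14.6471*l^3 - 10.9778*l^2 + 7.1427*l - 2.0349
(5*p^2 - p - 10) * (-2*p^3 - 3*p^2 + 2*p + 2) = -10*p^5 - 13*p^4 + 33*p^3 + 38*p^2 - 22*p - 20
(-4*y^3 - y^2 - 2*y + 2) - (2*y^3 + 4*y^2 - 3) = -6*y^3 - 5*y^2 - 2*y + 5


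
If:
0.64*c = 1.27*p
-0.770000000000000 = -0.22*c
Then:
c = 3.50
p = 1.76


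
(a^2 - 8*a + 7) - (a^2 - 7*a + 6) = 1 - a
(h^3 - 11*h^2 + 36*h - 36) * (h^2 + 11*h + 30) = h^5 - 55*h^3 + 30*h^2 + 684*h - 1080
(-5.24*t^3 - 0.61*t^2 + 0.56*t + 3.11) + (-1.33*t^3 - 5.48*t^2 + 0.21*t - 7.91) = -6.57*t^3 - 6.09*t^2 + 0.77*t - 4.8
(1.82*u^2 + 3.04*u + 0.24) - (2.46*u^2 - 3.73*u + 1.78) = -0.64*u^2 + 6.77*u - 1.54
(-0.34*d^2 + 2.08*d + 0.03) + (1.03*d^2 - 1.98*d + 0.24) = 0.69*d^2 + 0.1*d + 0.27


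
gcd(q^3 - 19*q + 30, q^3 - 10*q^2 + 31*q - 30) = q^2 - 5*q + 6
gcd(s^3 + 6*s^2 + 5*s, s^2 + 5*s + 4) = s + 1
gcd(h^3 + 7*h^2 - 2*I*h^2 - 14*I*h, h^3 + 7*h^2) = h^2 + 7*h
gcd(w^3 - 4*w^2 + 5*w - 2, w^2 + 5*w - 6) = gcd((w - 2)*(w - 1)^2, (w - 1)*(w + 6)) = w - 1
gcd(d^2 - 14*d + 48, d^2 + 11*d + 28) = 1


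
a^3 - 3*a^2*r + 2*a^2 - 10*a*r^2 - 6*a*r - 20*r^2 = (a + 2)*(a - 5*r)*(a + 2*r)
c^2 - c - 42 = (c - 7)*(c + 6)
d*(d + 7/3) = d^2 + 7*d/3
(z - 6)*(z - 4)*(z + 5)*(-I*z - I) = -I*z^4 + 4*I*z^3 + 31*I*z^2 - 94*I*z - 120*I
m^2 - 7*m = m*(m - 7)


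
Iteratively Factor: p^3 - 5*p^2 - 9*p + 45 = (p + 3)*(p^2 - 8*p + 15) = (p - 3)*(p + 3)*(p - 5)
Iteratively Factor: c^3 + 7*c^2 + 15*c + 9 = (c + 1)*(c^2 + 6*c + 9) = (c + 1)*(c + 3)*(c + 3)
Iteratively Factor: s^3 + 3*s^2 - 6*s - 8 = (s + 1)*(s^2 + 2*s - 8) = (s + 1)*(s + 4)*(s - 2)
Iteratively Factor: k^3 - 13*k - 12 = (k - 4)*(k^2 + 4*k + 3) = (k - 4)*(k + 3)*(k + 1)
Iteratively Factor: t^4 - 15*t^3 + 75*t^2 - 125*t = (t)*(t^3 - 15*t^2 + 75*t - 125) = t*(t - 5)*(t^2 - 10*t + 25) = t*(t - 5)^2*(t - 5)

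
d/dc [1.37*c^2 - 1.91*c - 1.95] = 2.74*c - 1.91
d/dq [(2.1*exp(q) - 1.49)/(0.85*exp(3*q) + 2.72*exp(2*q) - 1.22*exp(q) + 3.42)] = (-3.57*exp(3*q) - 1.9125*exp(2*q) + 8.1056*exp(q) + 5.3642)*exp(q)/(0.7225*exp(6*q) + 4.624*exp(5*q) + 5.3244*exp(4*q) - 0.8228*exp(3*q) + 20.0932*exp(2*q) - 8.3448*exp(q) + 11.6964)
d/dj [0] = 0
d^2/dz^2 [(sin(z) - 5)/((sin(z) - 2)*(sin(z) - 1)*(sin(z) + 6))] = 2*(-2*sin(z)^6 + 16*sin(z)^5 + 65*sin(z)^4 + 108*sin(z)^3 - 509*sin(z)^2 - 292*sin(z) + 908)/((sin(z) - 2)^3*(sin(z) - 1)^2*(sin(z) + 6)^3)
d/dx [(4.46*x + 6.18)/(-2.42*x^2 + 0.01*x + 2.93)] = (10.7932*x^2 + 29.9112*x + 13.006)/(5.8564*x^4 - 0.0484*x^3 - 14.1811*x^2 + 0.0586*x + 8.5849)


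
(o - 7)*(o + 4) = o^2 - 3*o - 28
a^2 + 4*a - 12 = (a - 2)*(a + 6)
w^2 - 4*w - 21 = (w - 7)*(w + 3)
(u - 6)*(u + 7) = u^2 + u - 42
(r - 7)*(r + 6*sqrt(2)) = r^2 - 7*r + 6*sqrt(2)*r - 42*sqrt(2)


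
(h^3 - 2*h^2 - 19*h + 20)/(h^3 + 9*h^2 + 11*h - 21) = (h^2 - h - 20)/(h^2 + 10*h + 21)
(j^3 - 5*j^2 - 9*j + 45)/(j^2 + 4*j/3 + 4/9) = 9*(j^3 - 5*j^2 - 9*j + 45)/(9*j^2 + 12*j + 4)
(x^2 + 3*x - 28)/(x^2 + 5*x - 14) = (x - 4)/(x - 2)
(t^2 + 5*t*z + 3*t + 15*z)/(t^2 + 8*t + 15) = (t + 5*z)/(t + 5)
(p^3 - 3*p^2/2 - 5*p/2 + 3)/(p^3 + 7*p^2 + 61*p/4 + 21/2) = 2*(p^2 - 3*p + 2)/(2*p^2 + 11*p + 14)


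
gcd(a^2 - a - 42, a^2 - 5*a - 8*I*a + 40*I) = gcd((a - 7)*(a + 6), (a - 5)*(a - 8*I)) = 1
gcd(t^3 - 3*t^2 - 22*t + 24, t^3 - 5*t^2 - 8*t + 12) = t^2 - 7*t + 6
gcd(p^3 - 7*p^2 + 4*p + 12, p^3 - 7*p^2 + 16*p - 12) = p - 2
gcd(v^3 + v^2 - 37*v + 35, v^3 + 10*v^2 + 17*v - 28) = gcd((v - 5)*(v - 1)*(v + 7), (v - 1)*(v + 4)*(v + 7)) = v^2 + 6*v - 7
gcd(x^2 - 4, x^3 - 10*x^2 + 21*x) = 1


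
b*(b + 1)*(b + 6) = b^3 + 7*b^2 + 6*b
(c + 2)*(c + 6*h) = c^2 + 6*c*h + 2*c + 12*h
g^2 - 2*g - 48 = (g - 8)*(g + 6)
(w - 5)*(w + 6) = w^2 + w - 30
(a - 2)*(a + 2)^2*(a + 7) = a^4 + 9*a^3 + 10*a^2 - 36*a - 56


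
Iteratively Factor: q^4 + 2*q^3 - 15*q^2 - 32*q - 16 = (q + 1)*(q^3 + q^2 - 16*q - 16) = (q + 1)*(q + 4)*(q^2 - 3*q - 4) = (q - 4)*(q + 1)*(q + 4)*(q + 1)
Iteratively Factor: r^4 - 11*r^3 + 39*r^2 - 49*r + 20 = (r - 1)*(r^3 - 10*r^2 + 29*r - 20) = (r - 4)*(r - 1)*(r^2 - 6*r + 5) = (r - 4)*(r - 1)^2*(r - 5)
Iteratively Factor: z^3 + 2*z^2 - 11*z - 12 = (z + 1)*(z^2 + z - 12) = (z - 3)*(z + 1)*(z + 4)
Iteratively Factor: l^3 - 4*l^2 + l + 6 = (l - 3)*(l^2 - l - 2) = (l - 3)*(l + 1)*(l - 2)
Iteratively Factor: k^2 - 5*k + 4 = (k - 4)*(k - 1)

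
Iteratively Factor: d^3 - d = (d)*(d^2 - 1) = d*(d + 1)*(d - 1)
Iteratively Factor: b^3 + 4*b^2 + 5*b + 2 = (b + 2)*(b^2 + 2*b + 1) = (b + 1)*(b + 2)*(b + 1)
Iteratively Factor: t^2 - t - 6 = (t - 3)*(t + 2)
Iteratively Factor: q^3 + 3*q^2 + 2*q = (q)*(q^2 + 3*q + 2) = q*(q + 1)*(q + 2)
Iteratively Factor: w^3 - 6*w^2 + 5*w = (w)*(w^2 - 6*w + 5) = w*(w - 1)*(w - 5)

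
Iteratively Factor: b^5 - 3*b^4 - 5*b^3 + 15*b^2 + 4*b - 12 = (b - 3)*(b^4 - 5*b^2 + 4) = (b - 3)*(b + 1)*(b^3 - b^2 - 4*b + 4) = (b - 3)*(b - 1)*(b + 1)*(b^2 - 4) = (b - 3)*(b - 1)*(b + 1)*(b + 2)*(b - 2)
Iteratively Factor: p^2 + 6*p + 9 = (p + 3)*(p + 3)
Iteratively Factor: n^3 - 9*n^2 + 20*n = (n)*(n^2 - 9*n + 20) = n*(n - 4)*(n - 5)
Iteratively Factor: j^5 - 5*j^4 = (j)*(j^4 - 5*j^3) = j^2*(j^3 - 5*j^2) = j^3*(j^2 - 5*j) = j^3*(j - 5)*(j)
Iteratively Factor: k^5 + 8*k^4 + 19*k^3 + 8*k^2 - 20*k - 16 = (k + 2)*(k^4 + 6*k^3 + 7*k^2 - 6*k - 8) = (k - 1)*(k + 2)*(k^3 + 7*k^2 + 14*k + 8) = (k - 1)*(k + 2)*(k + 4)*(k^2 + 3*k + 2) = (k - 1)*(k + 2)^2*(k + 4)*(k + 1)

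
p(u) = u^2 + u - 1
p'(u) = 2*u + 1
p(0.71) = 0.21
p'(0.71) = 2.42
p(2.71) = 9.05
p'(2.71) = 6.42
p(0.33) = -0.56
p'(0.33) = 1.66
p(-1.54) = -0.17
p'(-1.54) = -2.08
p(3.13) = 11.93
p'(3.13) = 7.26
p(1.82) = 4.13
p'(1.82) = 4.64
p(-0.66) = -1.22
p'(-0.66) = -0.32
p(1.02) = 1.06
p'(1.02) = 3.04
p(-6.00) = 29.00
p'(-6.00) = -11.00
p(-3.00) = 5.00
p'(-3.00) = -5.00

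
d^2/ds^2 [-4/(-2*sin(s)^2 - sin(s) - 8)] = 4*(-16*sin(s)^4 - 6*sin(s)^3 + 87*sin(s)^2 + 20*sin(s) - 30)/(sin(s) - cos(2*s) + 9)^3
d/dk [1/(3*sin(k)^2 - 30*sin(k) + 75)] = -2*cos(k)/(3*(sin(k) - 5)^3)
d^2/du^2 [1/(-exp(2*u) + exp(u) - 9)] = (-2*(2*exp(u) - 1)^2*exp(u) + (4*exp(u) - 1)*(exp(2*u) - exp(u) + 9))*exp(u)/(exp(2*u) - exp(u) + 9)^3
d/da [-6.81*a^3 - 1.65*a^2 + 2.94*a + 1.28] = -20.43*a^2 - 3.3*a + 2.94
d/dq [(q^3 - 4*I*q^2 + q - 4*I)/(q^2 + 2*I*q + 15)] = (q^4 + 4*I*q^3 + 52*q^2 - 112*I*q + 7)/(q^4 + 4*I*q^3 + 26*q^2 + 60*I*q + 225)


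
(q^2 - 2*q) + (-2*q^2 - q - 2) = -q^2 - 3*q - 2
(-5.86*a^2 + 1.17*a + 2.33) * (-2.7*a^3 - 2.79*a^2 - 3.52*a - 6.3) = 15.822*a^5 + 13.1904*a^4 + 11.0719*a^3 + 26.2989*a^2 - 15.5726*a - 14.679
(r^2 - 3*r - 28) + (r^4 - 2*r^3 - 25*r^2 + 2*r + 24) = r^4 - 2*r^3 - 24*r^2 - r - 4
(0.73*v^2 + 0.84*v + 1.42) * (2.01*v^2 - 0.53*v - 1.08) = 1.4673*v^4 + 1.3015*v^3 + 1.6206*v^2 - 1.6598*v - 1.5336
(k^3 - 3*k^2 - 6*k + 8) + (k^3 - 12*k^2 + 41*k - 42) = 2*k^3 - 15*k^2 + 35*k - 34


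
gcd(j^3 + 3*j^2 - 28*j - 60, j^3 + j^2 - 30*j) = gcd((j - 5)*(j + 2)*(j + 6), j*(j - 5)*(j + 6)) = j^2 + j - 30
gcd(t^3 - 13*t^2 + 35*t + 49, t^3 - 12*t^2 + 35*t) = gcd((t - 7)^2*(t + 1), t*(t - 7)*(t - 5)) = t - 7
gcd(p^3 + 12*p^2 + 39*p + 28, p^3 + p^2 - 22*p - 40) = p + 4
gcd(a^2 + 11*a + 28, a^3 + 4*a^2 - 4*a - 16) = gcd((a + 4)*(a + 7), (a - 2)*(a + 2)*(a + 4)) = a + 4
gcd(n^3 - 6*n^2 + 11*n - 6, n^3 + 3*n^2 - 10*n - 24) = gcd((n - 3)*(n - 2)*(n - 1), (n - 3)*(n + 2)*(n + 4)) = n - 3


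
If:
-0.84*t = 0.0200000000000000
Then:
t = -0.02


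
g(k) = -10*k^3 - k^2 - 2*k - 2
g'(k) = -30*k^2 - 2*k - 2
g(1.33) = -29.96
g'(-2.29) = -154.74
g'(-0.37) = -5.37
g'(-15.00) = -6722.00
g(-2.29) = 117.43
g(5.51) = -1716.22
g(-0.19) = -1.59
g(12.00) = -17450.00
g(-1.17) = 14.99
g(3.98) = -656.25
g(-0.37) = -0.89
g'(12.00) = -4346.00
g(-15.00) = 33553.00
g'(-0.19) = -2.70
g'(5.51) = -923.82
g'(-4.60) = -627.60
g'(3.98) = -485.17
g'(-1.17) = -40.73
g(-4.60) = 959.40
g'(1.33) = -57.73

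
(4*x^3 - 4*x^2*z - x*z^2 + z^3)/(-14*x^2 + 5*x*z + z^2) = (-2*x^2 + x*z + z^2)/(7*x + z)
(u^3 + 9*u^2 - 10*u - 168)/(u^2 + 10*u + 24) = (u^2 + 3*u - 28)/(u + 4)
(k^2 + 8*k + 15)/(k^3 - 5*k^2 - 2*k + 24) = (k^2 + 8*k + 15)/(k^3 - 5*k^2 - 2*k + 24)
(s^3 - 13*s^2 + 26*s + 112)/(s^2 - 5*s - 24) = (s^2 - 5*s - 14)/(s + 3)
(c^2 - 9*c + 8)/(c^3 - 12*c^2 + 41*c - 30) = (c - 8)/(c^2 - 11*c + 30)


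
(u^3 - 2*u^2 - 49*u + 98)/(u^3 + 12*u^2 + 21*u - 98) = (u - 7)/(u + 7)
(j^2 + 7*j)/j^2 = (j + 7)/j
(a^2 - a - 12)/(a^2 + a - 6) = (a - 4)/(a - 2)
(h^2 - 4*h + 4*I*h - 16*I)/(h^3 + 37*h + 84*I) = (h - 4)/(h^2 - 4*I*h + 21)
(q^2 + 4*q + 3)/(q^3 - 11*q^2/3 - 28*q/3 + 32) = 3*(q + 1)/(3*q^2 - 20*q + 32)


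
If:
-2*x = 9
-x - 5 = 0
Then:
No Solution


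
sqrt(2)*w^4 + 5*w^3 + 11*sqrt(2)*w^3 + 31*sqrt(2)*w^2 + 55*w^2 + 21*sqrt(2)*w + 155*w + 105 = (w + 3)*(w + 7)*(w + 5*sqrt(2)/2)*(sqrt(2)*w + sqrt(2))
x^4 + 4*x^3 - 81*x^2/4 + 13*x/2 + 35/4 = (x - 5/2)*(x - 1)*(x + 1/2)*(x + 7)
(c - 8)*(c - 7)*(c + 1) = c^3 - 14*c^2 + 41*c + 56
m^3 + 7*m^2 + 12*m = m*(m + 3)*(m + 4)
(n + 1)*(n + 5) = n^2 + 6*n + 5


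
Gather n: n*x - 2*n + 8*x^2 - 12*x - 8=n*(x - 2) + 8*x^2 - 12*x - 8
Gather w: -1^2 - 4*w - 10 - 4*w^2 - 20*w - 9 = -4*w^2 - 24*w - 20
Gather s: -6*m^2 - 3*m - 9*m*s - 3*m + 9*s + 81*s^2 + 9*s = -6*m^2 - 6*m + 81*s^2 + s*(18 - 9*m)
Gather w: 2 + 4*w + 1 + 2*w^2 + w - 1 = 2*w^2 + 5*w + 2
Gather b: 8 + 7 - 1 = 14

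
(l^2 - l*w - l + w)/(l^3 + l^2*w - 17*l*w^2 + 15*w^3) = (1 - l)/(-l^2 - 2*l*w + 15*w^2)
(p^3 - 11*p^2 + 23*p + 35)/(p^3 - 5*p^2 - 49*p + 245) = (p + 1)/(p + 7)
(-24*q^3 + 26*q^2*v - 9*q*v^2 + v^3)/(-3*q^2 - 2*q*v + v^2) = (8*q^2 - 6*q*v + v^2)/(q + v)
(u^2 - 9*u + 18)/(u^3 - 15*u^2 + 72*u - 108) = 1/(u - 6)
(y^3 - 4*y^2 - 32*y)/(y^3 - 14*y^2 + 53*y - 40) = y*(y + 4)/(y^2 - 6*y + 5)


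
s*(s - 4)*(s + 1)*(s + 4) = s^4 + s^3 - 16*s^2 - 16*s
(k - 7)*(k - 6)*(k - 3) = k^3 - 16*k^2 + 81*k - 126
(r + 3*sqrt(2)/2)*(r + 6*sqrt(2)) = r^2 + 15*sqrt(2)*r/2 + 18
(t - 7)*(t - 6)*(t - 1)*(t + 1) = t^4 - 13*t^3 + 41*t^2 + 13*t - 42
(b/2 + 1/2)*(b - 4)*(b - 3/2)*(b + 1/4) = b^4/2 - 17*b^3/8 - 5*b^2/16 + 49*b/16 + 3/4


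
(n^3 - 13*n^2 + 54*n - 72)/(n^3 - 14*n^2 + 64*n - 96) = (n - 3)/(n - 4)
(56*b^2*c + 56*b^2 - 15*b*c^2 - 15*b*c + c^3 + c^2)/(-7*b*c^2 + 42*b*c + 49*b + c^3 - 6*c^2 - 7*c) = (-8*b + c)/(c - 7)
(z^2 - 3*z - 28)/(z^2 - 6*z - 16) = (-z^2 + 3*z + 28)/(-z^2 + 6*z + 16)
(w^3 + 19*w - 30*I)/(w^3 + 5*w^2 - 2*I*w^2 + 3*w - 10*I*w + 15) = (w^2 + 3*I*w + 10)/(w^2 + w*(5 + I) + 5*I)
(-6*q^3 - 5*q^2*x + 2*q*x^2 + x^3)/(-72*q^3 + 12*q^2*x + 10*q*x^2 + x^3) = (3*q^2 + 4*q*x + x^2)/(36*q^2 + 12*q*x + x^2)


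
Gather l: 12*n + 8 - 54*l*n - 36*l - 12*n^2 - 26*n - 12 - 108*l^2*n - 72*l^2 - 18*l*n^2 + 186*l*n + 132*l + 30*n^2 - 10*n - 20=l^2*(-108*n - 72) + l*(-18*n^2 + 132*n + 96) + 18*n^2 - 24*n - 24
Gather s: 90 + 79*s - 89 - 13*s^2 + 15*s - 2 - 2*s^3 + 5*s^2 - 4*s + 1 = -2*s^3 - 8*s^2 + 90*s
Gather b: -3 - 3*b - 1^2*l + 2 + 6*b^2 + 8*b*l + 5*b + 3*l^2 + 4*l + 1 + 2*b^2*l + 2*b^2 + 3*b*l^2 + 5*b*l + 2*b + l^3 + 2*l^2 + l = b^2*(2*l + 8) + b*(3*l^2 + 13*l + 4) + l^3 + 5*l^2 + 4*l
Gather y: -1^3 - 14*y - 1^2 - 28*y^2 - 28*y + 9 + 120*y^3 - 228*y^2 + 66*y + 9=120*y^3 - 256*y^2 + 24*y + 16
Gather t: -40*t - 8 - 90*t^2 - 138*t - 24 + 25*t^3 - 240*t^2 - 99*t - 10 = 25*t^3 - 330*t^2 - 277*t - 42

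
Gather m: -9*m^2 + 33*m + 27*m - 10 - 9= -9*m^2 + 60*m - 19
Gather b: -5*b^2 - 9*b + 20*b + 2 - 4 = -5*b^2 + 11*b - 2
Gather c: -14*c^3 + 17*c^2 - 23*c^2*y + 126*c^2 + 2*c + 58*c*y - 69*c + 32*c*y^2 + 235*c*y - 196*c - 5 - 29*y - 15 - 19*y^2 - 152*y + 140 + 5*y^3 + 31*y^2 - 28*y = -14*c^3 + c^2*(143 - 23*y) + c*(32*y^2 + 293*y - 263) + 5*y^3 + 12*y^2 - 209*y + 120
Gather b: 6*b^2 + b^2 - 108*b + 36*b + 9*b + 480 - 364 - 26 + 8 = 7*b^2 - 63*b + 98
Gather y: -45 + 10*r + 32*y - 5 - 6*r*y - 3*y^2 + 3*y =10*r - 3*y^2 + y*(35 - 6*r) - 50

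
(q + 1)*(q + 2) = q^2 + 3*q + 2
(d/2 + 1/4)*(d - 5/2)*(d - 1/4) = d^3/2 - 9*d^2/8 - 3*d/8 + 5/32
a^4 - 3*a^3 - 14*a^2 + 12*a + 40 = (a - 5)*(a - 2)*(a + 2)^2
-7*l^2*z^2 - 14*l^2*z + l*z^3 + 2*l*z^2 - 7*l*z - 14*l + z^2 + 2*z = (-7*l + z)*(z + 2)*(l*z + 1)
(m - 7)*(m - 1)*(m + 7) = m^3 - m^2 - 49*m + 49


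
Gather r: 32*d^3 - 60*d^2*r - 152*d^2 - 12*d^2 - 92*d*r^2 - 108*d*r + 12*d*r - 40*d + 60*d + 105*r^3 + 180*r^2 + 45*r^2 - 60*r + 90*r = 32*d^3 - 164*d^2 + 20*d + 105*r^3 + r^2*(225 - 92*d) + r*(-60*d^2 - 96*d + 30)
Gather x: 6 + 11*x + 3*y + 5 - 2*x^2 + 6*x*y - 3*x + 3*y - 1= -2*x^2 + x*(6*y + 8) + 6*y + 10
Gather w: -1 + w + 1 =w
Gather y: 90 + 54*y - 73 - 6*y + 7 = 48*y + 24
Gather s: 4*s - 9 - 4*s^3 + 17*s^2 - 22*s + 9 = -4*s^3 + 17*s^2 - 18*s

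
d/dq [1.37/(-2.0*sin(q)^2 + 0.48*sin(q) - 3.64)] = (5.48*sin(q) - 0.6576)*cos(q)/(2.0*sin(q)^2 - 0.48*sin(q) + 3.64)^2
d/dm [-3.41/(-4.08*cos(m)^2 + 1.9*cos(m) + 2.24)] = (27.8256*cos(m) - 6.479)*sin(m)/(-4.08*cos(m)^2 + 1.9*cos(m) + 2.24)^2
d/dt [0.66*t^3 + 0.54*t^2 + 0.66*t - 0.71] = 1.98*t^2 + 1.08*t + 0.66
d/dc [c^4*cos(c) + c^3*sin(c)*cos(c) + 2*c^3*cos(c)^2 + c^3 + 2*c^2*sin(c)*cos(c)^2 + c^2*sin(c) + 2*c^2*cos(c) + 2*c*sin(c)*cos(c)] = -c^4*sin(c) - 2*c^3*sin(2*c) + 4*c^3*cos(c) + c^3*cos(2*c) - 2*c^2*sin(c) + 3*c^2*sin(2*c)/2 + 3*c^2*cos(c)/2 + 3*c^2*cos(2*c) + 3*c^2*cos(3*c)/2 + 6*c^2 + 3*c*sin(c) + c*sin(3*c) + 4*c*cos(c) + 2*c*cos(2*c) + sin(2*c)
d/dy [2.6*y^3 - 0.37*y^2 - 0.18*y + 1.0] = 7.8*y^2 - 0.74*y - 0.18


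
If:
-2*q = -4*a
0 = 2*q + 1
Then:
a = -1/4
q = -1/2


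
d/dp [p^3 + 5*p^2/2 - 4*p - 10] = 3*p^2 + 5*p - 4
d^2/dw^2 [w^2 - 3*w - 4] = 2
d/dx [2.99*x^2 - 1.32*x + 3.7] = 5.98*x - 1.32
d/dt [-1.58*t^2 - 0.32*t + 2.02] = -3.16*t - 0.32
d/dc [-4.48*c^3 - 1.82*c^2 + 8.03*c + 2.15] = -13.44*c^2 - 3.64*c + 8.03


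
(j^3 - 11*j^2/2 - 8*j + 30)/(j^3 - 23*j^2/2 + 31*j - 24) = (2*j^2 - 7*j - 30)/(2*j^2 - 19*j + 24)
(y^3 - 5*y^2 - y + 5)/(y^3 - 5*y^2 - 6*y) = (y^2 - 6*y + 5)/(y*(y - 6))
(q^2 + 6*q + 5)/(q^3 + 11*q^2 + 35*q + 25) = 1/(q + 5)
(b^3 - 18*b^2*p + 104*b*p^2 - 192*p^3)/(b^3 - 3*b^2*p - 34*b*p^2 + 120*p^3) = (-b^2 + 14*b*p - 48*p^2)/(-b^2 - b*p + 30*p^2)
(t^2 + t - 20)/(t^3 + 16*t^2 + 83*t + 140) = (t - 4)/(t^2 + 11*t + 28)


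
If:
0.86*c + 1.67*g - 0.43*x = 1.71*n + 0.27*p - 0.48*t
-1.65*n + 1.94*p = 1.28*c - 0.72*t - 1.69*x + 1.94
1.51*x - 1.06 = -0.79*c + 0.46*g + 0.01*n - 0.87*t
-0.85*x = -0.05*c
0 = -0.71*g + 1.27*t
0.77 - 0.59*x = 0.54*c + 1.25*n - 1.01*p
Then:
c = 1.16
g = 2.82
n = 3.16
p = 3.81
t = 1.58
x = 0.07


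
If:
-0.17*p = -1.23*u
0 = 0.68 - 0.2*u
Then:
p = 24.60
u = 3.40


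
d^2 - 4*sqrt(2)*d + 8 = (d - 2*sqrt(2))^2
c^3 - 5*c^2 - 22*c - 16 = (c - 8)*(c + 1)*(c + 2)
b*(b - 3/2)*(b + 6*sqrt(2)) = b^3 - 3*b^2/2 + 6*sqrt(2)*b^2 - 9*sqrt(2)*b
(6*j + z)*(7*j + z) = 42*j^2 + 13*j*z + z^2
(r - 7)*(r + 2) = r^2 - 5*r - 14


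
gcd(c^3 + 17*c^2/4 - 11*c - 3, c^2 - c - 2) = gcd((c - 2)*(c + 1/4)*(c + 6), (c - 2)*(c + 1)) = c - 2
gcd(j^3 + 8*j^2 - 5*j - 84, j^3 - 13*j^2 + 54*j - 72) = j - 3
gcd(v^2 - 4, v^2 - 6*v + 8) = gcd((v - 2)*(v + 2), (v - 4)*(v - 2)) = v - 2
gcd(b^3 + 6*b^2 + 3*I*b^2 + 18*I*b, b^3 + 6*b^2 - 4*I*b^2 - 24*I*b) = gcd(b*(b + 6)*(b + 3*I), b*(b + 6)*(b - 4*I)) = b^2 + 6*b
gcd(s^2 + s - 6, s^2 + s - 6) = s^2 + s - 6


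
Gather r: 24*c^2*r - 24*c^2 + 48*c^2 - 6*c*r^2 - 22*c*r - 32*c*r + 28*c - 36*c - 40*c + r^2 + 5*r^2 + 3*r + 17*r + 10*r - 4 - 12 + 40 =24*c^2 - 48*c + r^2*(6 - 6*c) + r*(24*c^2 - 54*c + 30) + 24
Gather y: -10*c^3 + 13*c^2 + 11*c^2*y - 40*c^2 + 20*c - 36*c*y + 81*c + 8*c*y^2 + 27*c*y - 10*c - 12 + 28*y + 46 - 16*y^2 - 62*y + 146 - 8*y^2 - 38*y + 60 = -10*c^3 - 27*c^2 + 91*c + y^2*(8*c - 24) + y*(11*c^2 - 9*c - 72) + 240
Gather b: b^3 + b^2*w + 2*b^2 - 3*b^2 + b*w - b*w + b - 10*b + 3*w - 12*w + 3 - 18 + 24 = b^3 + b^2*(w - 1) - 9*b - 9*w + 9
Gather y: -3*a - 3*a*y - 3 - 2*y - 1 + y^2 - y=-3*a + y^2 + y*(-3*a - 3) - 4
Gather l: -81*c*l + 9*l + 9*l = l*(18 - 81*c)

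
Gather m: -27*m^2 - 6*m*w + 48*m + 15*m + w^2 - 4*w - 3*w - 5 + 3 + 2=-27*m^2 + m*(63 - 6*w) + w^2 - 7*w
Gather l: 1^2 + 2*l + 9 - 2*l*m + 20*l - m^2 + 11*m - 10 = l*(22 - 2*m) - m^2 + 11*m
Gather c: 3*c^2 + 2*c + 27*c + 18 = 3*c^2 + 29*c + 18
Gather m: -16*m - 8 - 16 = -16*m - 24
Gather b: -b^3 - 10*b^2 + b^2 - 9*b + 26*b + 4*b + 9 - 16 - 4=-b^3 - 9*b^2 + 21*b - 11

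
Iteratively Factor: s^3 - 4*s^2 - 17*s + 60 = (s - 5)*(s^2 + s - 12) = (s - 5)*(s + 4)*(s - 3)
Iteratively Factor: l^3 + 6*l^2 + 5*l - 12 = (l + 4)*(l^2 + 2*l - 3) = (l - 1)*(l + 4)*(l + 3)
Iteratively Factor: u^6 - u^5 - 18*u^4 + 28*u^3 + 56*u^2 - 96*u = (u + 2)*(u^5 - 3*u^4 - 12*u^3 + 52*u^2 - 48*u) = u*(u + 2)*(u^4 - 3*u^3 - 12*u^2 + 52*u - 48) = u*(u - 3)*(u + 2)*(u^3 - 12*u + 16) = u*(u - 3)*(u + 2)*(u + 4)*(u^2 - 4*u + 4) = u*(u - 3)*(u - 2)*(u + 2)*(u + 4)*(u - 2)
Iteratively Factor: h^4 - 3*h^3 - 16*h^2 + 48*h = (h - 3)*(h^3 - 16*h) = (h - 4)*(h - 3)*(h^2 + 4*h) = (h - 4)*(h - 3)*(h + 4)*(h)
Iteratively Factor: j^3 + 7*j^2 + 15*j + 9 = (j + 1)*(j^2 + 6*j + 9) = (j + 1)*(j + 3)*(j + 3)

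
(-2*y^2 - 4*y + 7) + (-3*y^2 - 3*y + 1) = -5*y^2 - 7*y + 8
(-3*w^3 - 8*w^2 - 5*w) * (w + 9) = -3*w^4 - 35*w^3 - 77*w^2 - 45*w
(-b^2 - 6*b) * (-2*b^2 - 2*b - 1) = 2*b^4 + 14*b^3 + 13*b^2 + 6*b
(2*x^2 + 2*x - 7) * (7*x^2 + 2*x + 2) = 14*x^4 + 18*x^3 - 41*x^2 - 10*x - 14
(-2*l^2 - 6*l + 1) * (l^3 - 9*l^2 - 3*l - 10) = -2*l^5 + 12*l^4 + 61*l^3 + 29*l^2 + 57*l - 10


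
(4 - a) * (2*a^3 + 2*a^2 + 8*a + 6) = -2*a^4 + 6*a^3 + 26*a + 24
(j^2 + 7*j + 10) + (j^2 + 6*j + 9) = 2*j^2 + 13*j + 19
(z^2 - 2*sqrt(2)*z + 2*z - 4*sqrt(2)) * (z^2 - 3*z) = z^4 - 2*sqrt(2)*z^3 - z^3 - 6*z^2 + 2*sqrt(2)*z^2 + 12*sqrt(2)*z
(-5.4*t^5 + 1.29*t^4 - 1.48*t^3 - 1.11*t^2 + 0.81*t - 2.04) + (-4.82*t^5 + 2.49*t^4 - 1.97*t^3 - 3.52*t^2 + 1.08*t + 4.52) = -10.22*t^5 + 3.78*t^4 - 3.45*t^3 - 4.63*t^2 + 1.89*t + 2.48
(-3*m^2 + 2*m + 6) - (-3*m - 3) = -3*m^2 + 5*m + 9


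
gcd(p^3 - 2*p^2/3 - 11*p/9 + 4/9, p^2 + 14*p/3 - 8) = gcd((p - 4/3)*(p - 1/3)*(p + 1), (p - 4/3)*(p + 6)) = p - 4/3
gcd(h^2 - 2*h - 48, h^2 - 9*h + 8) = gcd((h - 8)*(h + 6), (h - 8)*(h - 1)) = h - 8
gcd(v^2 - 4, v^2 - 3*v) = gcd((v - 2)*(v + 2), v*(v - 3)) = 1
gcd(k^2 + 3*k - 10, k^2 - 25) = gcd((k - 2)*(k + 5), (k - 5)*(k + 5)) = k + 5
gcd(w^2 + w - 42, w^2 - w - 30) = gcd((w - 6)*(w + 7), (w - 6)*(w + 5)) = w - 6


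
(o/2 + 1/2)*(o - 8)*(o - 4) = o^3/2 - 11*o^2/2 + 10*o + 16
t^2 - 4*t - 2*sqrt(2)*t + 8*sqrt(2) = (t - 4)*(t - 2*sqrt(2))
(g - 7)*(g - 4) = g^2 - 11*g + 28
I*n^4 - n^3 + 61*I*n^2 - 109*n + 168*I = (n - 8*I)*(n + 3*I)*(n + 7*I)*(I*n + 1)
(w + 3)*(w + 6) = w^2 + 9*w + 18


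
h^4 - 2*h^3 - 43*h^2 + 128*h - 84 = (h - 6)*(h - 2)*(h - 1)*(h + 7)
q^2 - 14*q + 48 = (q - 8)*(q - 6)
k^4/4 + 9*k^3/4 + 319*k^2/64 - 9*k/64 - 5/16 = (k/4 + 1)*(k - 1/4)*(k + 1/4)*(k + 5)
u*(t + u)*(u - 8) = t*u^2 - 8*t*u + u^3 - 8*u^2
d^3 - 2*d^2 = d^2*(d - 2)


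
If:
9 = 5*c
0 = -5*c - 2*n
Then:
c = 9/5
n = -9/2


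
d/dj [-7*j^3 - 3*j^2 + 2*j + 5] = -21*j^2 - 6*j + 2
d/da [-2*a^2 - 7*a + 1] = -4*a - 7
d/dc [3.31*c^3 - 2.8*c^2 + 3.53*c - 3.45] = 9.93*c^2 - 5.6*c + 3.53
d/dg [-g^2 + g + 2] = 1 - 2*g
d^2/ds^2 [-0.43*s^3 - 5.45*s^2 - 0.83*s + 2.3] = -2.58*s - 10.9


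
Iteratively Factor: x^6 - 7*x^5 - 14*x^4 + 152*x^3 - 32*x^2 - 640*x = (x - 4)*(x^5 - 3*x^4 - 26*x^3 + 48*x^2 + 160*x) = (x - 5)*(x - 4)*(x^4 + 2*x^3 - 16*x^2 - 32*x) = x*(x - 5)*(x - 4)*(x^3 + 2*x^2 - 16*x - 32) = x*(x - 5)*(x - 4)^2*(x^2 + 6*x + 8) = x*(x - 5)*(x - 4)^2*(x + 2)*(x + 4)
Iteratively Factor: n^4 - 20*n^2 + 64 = (n - 4)*(n^3 + 4*n^2 - 4*n - 16) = (n - 4)*(n + 4)*(n^2 - 4) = (n - 4)*(n + 2)*(n + 4)*(n - 2)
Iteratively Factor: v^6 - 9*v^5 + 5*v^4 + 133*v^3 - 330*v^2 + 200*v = (v - 5)*(v^5 - 4*v^4 - 15*v^3 + 58*v^2 - 40*v) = (v - 5)*(v - 2)*(v^4 - 2*v^3 - 19*v^2 + 20*v) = (v - 5)*(v - 2)*(v - 1)*(v^3 - v^2 - 20*v) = (v - 5)*(v - 2)*(v - 1)*(v + 4)*(v^2 - 5*v) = (v - 5)^2*(v - 2)*(v - 1)*(v + 4)*(v)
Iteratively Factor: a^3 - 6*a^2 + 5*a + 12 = (a - 4)*(a^2 - 2*a - 3) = (a - 4)*(a + 1)*(a - 3)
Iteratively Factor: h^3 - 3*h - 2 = (h - 2)*(h^2 + 2*h + 1) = (h - 2)*(h + 1)*(h + 1)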